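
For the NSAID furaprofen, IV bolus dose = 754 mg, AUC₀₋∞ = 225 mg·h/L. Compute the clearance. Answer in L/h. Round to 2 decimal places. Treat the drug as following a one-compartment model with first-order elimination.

CL = Dose / AUC = 754 / 225 = 3.351 L/h

3.35 L/h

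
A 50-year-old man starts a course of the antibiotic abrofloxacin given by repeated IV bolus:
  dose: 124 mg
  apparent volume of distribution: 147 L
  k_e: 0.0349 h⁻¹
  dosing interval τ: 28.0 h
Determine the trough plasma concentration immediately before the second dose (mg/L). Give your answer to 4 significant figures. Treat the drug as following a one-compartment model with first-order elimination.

0.3175 mg/L

C₀ per dose = Dose / Vd = 124 / 147 = 0.8435 mg/L
Fraction remaining after one interval: r = e^(−kτ) = e^(−0.03490 × 28.0) = 0.3764
Before dose 2, 1 dose has been given (aged 1τ).
C_trough = C₀ × r = 0.8435 × 0.3764 = 0.3175 mg/L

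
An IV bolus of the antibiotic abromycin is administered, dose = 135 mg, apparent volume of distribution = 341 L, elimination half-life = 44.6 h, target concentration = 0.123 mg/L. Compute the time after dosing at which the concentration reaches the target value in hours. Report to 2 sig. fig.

75 h

C₀ = Dose / Vd = 135.0 / 341 = 0.3959 mg/L
k = ln2 / t½ = 0.693147 / 44.6 = 0.01554 h⁻¹
t = ln(C₀ / C) / k = ln(0.3959 / 0.123) / 0.01554
  = ln(3.219) / 0.01554 = 1.169 / 0.01554 = 75.23 h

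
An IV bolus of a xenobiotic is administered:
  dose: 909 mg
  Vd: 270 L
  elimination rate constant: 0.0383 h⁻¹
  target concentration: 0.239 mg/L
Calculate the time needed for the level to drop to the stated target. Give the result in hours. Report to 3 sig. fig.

69.1 h

C₀ = Dose / Vd = 909.0 / 270 = 3.367 mg/L
t = ln(C₀ / C) / k = ln(3.367 / 0.239) / 0.03830
  = ln(14.09) / 0.03830 = 2.645 / 0.03830 = 69.06 h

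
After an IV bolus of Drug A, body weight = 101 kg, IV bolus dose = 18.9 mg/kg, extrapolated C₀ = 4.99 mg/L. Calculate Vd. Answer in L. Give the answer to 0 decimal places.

383 L

Dose = 18.9 × 101 = 1909 mg
Vd = Dose / C₀ = 1909 / 4.99 = 382.6 L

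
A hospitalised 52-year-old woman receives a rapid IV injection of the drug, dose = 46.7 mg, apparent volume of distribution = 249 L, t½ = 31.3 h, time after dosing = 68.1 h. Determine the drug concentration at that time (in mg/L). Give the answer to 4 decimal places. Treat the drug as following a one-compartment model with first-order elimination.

C₀ = Dose / Vd = 46.70 / 249 = 0.1876 mg/L
k = ln2 / t½ = 0.693147 / 31.3 = 0.02215 h⁻¹
C = C₀ · e^(−k·t) = 0.1876 × e^(−0.02215 × 68.1)
  = 0.1876 × 0.2213 = 0.04152 mg/L

0.0415 mg/L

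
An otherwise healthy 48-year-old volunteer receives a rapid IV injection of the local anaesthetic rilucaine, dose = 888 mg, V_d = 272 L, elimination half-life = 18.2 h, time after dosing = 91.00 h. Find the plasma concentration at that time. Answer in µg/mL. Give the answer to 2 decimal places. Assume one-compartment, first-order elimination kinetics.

0.10 µg/mL

C₀ = Dose / Vd = 888.0 / 272 = 3.265 mg/L
k = ln2 / t½ = 0.693147 / 18.2 = 0.03809 h⁻¹
t / t½ = 91.00 / 18.2 = 5 half-lives
C = C₀ × (1/2)^5 = 3.265 × 0.03125 = 0.1020 mg/L
(0.1020 mg/L = 0.1020 µg/mL)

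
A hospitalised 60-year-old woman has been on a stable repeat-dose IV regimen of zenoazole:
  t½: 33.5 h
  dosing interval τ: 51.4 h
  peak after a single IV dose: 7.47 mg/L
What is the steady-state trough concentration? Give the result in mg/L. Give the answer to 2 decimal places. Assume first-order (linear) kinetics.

k = ln2 / t½ = 0.693147 / 33.5 = 0.02069 h⁻¹
e^(−kτ) = e^(−0.02069 × 51.4) = 0.3453
Accumulation ratio R = 1 / (1 − e^(−kτ)) = 1 / (1 − 0.3453) = 1.527
Steady-state trough = C₀ × R × e^(−kτ) = 7.47 × 1.527 × 0.3453 = 3.939 mg/L

3.94 mg/L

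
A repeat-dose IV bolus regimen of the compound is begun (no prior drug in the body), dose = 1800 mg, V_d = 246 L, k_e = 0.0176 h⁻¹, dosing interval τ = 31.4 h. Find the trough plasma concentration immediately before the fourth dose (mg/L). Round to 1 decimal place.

C₀ per dose = Dose / Vd = 1800 / 246 = 7.317 mg/L
Fraction remaining after one interval: r = e^(−kτ) = e^(−0.01760 × 31.4) = 0.5754
Before dose 4, 3 doses have been given (aged 1τ, 2τ, 3τ).
C_trough = C₀ × (r + r² + … + r^3) = C₀ × r(1−r^3)/(1−r)
        = 7.317 × 0.5754 × (1 − 0.1905) / (1 − 0.5754) = 8.027 mg/L

8.0 mg/L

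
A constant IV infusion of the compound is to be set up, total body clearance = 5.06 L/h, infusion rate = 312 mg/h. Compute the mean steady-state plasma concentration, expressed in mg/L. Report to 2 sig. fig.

62 mg/L

At steady state Css = R₀ / CL = 312 / 5.060 = 61.66 mg/L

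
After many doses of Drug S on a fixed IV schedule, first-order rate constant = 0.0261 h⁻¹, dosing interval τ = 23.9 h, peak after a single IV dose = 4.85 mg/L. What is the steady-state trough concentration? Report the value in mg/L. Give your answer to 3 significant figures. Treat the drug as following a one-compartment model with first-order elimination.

e^(−kτ) = e^(−0.02610 × 23.9) = 0.5359
Accumulation ratio R = 1 / (1 − e^(−kτ)) = 1 / (1 − 0.5359) = 2.155
Steady-state trough = C₀ × R × e^(−kτ) = 4.85 × 2.155 × 0.5359 = 5.601 mg/L

5.60 mg/L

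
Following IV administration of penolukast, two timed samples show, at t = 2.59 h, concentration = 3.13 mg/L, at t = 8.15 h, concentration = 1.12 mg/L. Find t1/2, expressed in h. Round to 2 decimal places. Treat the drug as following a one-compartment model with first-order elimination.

k = ln(C₁/C₂) / (t₂ − t₁) = ln(3.13/1.12) / (8.15 − 2.59)
  = 1.028 / 5.560 = 0.1849 h⁻¹
t½ = ln2 / k = 0.693147 / 0.1849 = 3.749 h

3.75 h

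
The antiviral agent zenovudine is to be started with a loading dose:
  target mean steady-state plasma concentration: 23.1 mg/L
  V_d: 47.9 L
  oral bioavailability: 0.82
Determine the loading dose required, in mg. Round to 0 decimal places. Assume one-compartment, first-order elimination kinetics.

1349 mg

LD = Css × Vd / F = 23.1 × 47.9 / 0.82 = 1349 mg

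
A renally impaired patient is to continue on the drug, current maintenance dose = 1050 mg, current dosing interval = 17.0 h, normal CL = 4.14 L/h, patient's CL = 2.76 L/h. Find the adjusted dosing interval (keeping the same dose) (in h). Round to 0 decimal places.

26 h

To keep the same average steady-state level, dosing rate must scale with clearance.
CL ratio = 2.76 / 4.14 = 0.6667
New interval (same dose) = 17.0 / 0.6667 = 25.50 h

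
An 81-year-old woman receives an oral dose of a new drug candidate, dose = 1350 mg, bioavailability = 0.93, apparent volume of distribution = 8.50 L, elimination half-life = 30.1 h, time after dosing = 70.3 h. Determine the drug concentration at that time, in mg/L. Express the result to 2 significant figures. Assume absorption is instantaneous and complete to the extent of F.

Amount reaching circulation = F × Dose = 0.93 × 1350 = 1256 mg
C₀ = F·Dose / Vd = 1256 / 8.50 = 147.8 mg/L
k = ln2 / t½ = 0.693147 / 30.1 = 0.02303 h⁻¹
C = C₀ · e^(−k·t) = 147.8 × e^(−0.02303 × 70.3)
  = 147.8 × 0.1981 = 29.28 mg/L

29 mg/L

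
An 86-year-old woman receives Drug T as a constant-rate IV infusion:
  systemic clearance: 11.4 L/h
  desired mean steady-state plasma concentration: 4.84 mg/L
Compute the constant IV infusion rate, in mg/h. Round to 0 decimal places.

At steady state, infusion rate R₀ = Css × CL = 4.84 × 11.40 = 55.18 mg/h

55 mg/h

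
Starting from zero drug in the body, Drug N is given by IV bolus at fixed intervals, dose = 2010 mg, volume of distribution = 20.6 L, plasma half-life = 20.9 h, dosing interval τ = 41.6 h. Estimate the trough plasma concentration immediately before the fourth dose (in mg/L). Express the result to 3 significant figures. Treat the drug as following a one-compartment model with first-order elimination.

C₀ per dose = Dose / Vd = 2010 / 20.6 = 97.57 mg/L
k = ln2 / t½ = 0.693147 / 20.9 = 0.03316 h⁻¹
Fraction remaining after one interval: r = e^(−kτ) = e^(−0.03316 × 41.6) = 0.2517
Before dose 4, 3 doses have been given (aged 1τ, 2τ, 3τ).
C_trough = C₀ × (r + r² + … + r^3) = C₀ × r(1−r^3)/(1−r)
        = 97.57 × 0.2517 × (1 − 0.01595) / (1 − 0.2517) = 32.30 mg/L

32.3 mg/L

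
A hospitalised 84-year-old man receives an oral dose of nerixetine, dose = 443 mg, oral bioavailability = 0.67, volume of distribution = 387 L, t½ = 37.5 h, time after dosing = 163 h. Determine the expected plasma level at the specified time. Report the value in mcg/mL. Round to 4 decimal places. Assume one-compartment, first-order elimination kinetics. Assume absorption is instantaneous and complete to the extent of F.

0.0377 mcg/mL

Amount reaching circulation = F × Dose = 0.67 × 443.0 = 296.8 mg
C₀ = F·Dose / Vd = 296.8 / 387 = 0.7669 mg/L
k = ln2 / t½ = 0.693147 / 37.5 = 0.01848 h⁻¹
C = C₀ · e^(−k·t) = 0.7669 × e^(−0.01848 × 163)
  = 0.7669 × 0.04918 = 0.03772 mg/L
(0.03772 mg/L = 0.03772 mcg/mL)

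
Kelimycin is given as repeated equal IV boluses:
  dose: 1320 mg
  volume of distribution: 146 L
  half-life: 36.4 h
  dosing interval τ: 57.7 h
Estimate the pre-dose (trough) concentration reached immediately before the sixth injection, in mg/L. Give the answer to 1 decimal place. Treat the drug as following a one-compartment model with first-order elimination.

4.5 mg/L

C₀ per dose = Dose / Vd = 1320 / 146 = 9.041 mg/L
k = ln2 / t½ = 0.693147 / 36.4 = 0.01904 h⁻¹
Fraction remaining after one interval: r = e^(−kτ) = e^(−0.01904 × 57.7) = 0.3333
Before dose 6, 5 doses have been given (aged 1τ, 2τ, 3τ, 4τ, 5τ).
C_trough = C₀ × (r + r² + … + r^5) = C₀ × r(1−r^5)/(1−r)
        = 9.041 × 0.3333 × (1 − 0.004113) / (1 − 0.3333) = 4.501 mg/L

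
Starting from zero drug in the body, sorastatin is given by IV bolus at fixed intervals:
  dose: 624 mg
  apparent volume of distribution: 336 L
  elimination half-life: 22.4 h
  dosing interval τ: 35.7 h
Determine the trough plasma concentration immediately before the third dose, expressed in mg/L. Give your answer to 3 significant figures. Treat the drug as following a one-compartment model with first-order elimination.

C₀ per dose = Dose / Vd = 624 / 336 = 1.857 mg/L
k = ln2 / t½ = 0.693147 / 22.4 = 0.03094 h⁻¹
Fraction remaining after one interval: r = e^(−kτ) = e^(−0.03094 × 35.7) = 0.3314
Before dose 3, 2 doses have been given (aged 1τ, 2τ).
C_trough = C₀ × (r + r²) = 1.857 × (0.3314 + 0.1098) = 0.8193 mg/L

0.819 mg/L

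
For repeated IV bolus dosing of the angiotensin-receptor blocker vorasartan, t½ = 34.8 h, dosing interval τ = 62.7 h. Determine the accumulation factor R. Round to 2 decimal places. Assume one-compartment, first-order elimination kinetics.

1.40

k = ln2 / t½ = 0.693147 / 34.8 = 0.01992 h⁻¹
e^(−kτ) = e^(−0.01992 × 62.7) = 0.2868
Accumulation ratio R = 1 / (1 − e^(−kτ)) = 1 / (1 − 0.2868) = 1.402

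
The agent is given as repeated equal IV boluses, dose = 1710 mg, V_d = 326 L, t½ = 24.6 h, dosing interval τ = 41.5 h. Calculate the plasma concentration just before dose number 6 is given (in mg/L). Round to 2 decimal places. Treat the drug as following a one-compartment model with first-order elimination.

C₀ per dose = Dose / Vd = 1710 / 326 = 5.245 mg/L
k = ln2 / t½ = 0.693147 / 24.6 = 0.02818 h⁻¹
Fraction remaining after one interval: r = e^(−kτ) = e^(−0.02818 × 41.5) = 0.3105
Before dose 6, 5 doses have been given (aged 1τ, 2τ, 3τ, 4τ, 5τ).
C_trough = C₀ × (r + r² + … + r^5) = C₀ × r(1−r^5)/(1−r)
        = 5.245 × 0.3105 × (1 − 0.002886) / (1 − 0.3105) = 2.355 mg/L

2.36 mg/L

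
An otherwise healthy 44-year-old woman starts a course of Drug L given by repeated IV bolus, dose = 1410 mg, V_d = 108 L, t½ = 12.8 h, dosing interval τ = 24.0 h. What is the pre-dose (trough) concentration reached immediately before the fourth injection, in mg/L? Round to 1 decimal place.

C₀ per dose = Dose / Vd = 1410 / 108 = 13.06 mg/L
k = ln2 / t½ = 0.693147 / 12.8 = 0.05415 h⁻¹
Fraction remaining after one interval: r = e^(−kτ) = e^(−0.05415 × 24.0) = 0.2726
Before dose 4, 3 doses have been given (aged 1τ, 2τ, 3τ).
C_trough = C₀ × (r + r² + … + r^3) = C₀ × r(1−r^3)/(1−r)
        = 13.06 × 0.2726 × (1 − 0.02026) / (1 − 0.2726) = 4.795 mg/L

4.8 mg/L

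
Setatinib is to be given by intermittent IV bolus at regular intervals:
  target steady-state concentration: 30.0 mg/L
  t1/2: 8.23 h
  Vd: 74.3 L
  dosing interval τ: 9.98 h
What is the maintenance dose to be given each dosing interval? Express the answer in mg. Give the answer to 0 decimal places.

1874 mg

k = ln2 / t½ = 0.693147 / 8.23 = 0.08422 h⁻¹
CL = k × Vd = 0.08422 × 74.3 = 6.258 L/h
At steady state, Dose/τ = Css × CL.
Dose = Css × CL × τ = 30.0 × 6.258 × 9.98 = 1874 mg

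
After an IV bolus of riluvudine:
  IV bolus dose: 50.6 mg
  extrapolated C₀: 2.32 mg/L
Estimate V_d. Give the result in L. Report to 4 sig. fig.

Vd = Dose / C₀ = 50.60 / 2.32 = 21.81 L

21.81 L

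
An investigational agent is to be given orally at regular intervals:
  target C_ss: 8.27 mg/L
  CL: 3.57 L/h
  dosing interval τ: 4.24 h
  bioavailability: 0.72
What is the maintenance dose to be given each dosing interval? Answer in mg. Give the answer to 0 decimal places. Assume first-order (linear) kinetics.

At steady state, F × (Dose/τ) = Css × CL.
Dose = Css × CL × τ / F = 8.27 × 3.570 × 4.24 / 0.72 = 173.9 mg

174 mg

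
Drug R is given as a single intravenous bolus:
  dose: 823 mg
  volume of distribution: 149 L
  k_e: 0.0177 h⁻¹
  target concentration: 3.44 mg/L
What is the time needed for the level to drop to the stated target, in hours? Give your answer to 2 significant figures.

C₀ = Dose / Vd = 823.0 / 149 = 5.523 mg/L
t = ln(C₀ / C) / k = ln(5.523 / 3.44) / 0.01770
  = ln(1.606) / 0.01770 = 0.4737 / 0.01770 = 26.76 h

27 h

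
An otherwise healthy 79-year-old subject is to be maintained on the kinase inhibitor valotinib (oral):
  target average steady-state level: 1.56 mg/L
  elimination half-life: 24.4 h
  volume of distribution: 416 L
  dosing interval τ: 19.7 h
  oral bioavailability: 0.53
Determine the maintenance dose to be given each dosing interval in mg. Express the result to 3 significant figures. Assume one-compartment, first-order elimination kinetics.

k = ln2 / t½ = 0.693147 / 24.4 = 0.02841 h⁻¹
CL = k × Vd = 0.02841 × 416 = 11.82 L/h
At steady state, F × (Dose/τ) = Css × CL.
Dose = Css × CL × τ / F = 1.56 × 11.82 × 19.7 / 0.53 = 685.4 mg

685 mg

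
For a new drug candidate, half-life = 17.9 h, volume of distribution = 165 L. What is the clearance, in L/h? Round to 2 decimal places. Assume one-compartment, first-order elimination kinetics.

k = ln2 / t½ = 0.693147 / 17.9 = 0.03872 h⁻¹
CL = k × Vd = 0.03872 × 165 = 6.389 L/h

6.39 L/h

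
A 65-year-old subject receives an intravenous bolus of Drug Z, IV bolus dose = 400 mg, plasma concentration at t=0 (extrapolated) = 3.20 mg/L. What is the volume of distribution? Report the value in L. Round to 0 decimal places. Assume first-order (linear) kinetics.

125 L

Vd = Dose / C₀ = 400.0 / 3.20 = 125.0 L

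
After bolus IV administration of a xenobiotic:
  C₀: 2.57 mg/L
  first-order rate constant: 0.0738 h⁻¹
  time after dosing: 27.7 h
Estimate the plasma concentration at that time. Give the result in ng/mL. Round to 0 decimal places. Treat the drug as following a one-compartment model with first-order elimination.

333 ng/mL

C = C₀ · e^(−k·t) = 2.570 × e^(−0.07380 × 27.7)
  = 2.570 × 0.1295 = 0.3328 mg/L
Convert: 0.3328 mg/L × 1000 = 332.8 ng/mL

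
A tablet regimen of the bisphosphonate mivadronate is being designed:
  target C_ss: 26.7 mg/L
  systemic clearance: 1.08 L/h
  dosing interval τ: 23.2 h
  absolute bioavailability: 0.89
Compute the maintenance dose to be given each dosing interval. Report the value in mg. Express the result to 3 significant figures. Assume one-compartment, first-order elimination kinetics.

At steady state, F × (Dose/τ) = Css × CL.
Dose = Css × CL × τ / F = 26.7 × 1.080 × 23.2 / 0.89 = 751.7 mg

752 mg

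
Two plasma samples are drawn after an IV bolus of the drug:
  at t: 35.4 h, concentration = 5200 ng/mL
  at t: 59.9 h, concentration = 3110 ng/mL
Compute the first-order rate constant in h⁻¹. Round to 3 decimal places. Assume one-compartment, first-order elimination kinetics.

k = ln(C₁/C₂) / (t₂ − t₁) = ln(5200/3110) / (59.9 − 35.4)
  = 0.5140 / 24.50 = 0.02098 h⁻¹

0.021 h⁻¹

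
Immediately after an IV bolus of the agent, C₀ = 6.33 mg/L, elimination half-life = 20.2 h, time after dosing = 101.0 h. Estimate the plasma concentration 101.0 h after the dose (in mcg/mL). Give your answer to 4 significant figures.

0.1978 mcg/mL

k = ln2 / t½ = 0.693147 / 20.2 = 0.03431 h⁻¹
t / t½ = 101.0 / 20.2 = 5 half-lives
C = C₀ × (1/2)^5 = 6.330 × 0.03125 = 0.1978 mg/L
(0.1978 mg/L = 0.1978 mcg/mL)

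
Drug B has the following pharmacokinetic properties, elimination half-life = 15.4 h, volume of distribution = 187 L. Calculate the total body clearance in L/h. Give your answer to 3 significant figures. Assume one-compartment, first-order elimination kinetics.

8.42 L/h

k = ln2 / t½ = 0.693147 / 15.4 = 0.04501 h⁻¹
CL = k × Vd = 0.04501 × 187 = 8.417 L/h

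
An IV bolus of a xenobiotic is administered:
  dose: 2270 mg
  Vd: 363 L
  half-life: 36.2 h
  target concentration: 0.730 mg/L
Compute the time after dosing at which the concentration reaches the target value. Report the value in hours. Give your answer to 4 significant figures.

112.2 h

C₀ = Dose / Vd = 2270 / 363 = 6.253 mg/L
k = ln2 / t½ = 0.693147 / 36.2 = 0.01915 h⁻¹
t = ln(C₀ / C) / k = ln(6.253 / 0.730) / 0.01915
  = ln(8.566) / 0.01915 = 2.148 / 0.01915 = 112.2 h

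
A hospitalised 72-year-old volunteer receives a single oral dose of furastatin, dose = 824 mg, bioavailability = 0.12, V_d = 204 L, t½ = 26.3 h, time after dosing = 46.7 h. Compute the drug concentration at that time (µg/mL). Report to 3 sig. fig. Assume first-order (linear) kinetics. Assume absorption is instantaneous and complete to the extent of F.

Amount reaching circulation = F × Dose = 0.12 × 824.0 = 98.88 mg
C₀ = F·Dose / Vd = 98.88 / 204 = 0.4847 mg/L
k = ln2 / t½ = 0.693147 / 26.3 = 0.02636 h⁻¹
C = C₀ · e^(−k·t) = 0.4847 × e^(−0.02636 × 46.7)
  = 0.4847 × 0.2920 = 0.1415 mg/L
(0.1415 mg/L = 0.1415 µg/mL)

0.142 µg/mL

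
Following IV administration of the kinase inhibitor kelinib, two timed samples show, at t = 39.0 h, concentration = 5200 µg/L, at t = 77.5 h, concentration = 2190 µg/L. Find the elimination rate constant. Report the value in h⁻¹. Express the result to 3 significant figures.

0.0225 h⁻¹

k = ln(C₁/C₂) / (t₂ − t₁) = ln(5200/2190) / (77.5 − 39.0)
  = 0.8648 / 38.50 = 0.02246 h⁻¹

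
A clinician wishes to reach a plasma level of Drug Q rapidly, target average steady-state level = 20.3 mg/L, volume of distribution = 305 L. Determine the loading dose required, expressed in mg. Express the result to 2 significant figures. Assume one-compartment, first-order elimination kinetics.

LD = Css × Vd = 20.3 × 305 = 6192 mg

6200 mg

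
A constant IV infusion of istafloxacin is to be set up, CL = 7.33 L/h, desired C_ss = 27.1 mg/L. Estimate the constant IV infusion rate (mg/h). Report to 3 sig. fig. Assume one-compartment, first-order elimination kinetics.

At steady state, infusion rate R₀ = Css × CL = 27.1 × 7.330 = 198.6 mg/h

199 mg/h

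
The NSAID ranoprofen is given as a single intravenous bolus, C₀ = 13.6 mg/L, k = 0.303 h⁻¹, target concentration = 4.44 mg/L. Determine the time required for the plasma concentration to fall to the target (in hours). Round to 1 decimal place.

3.7 h

t = ln(C₀ / C) / k = ln(13.60 / 4.44) / 0.3030
  = ln(3.063) / 0.3030 = 1.119 / 0.3030 = 3.693 h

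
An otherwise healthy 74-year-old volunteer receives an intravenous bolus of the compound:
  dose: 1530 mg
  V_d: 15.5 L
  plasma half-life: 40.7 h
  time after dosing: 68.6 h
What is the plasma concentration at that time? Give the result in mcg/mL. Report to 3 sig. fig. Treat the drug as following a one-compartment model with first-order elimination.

30.7 mcg/mL

C₀ = Dose / Vd = 1530 / 15.5 = 98.71 mg/L
k = ln2 / t½ = 0.693147 / 40.7 = 0.01703 h⁻¹
C = C₀ · e^(−k·t) = 98.71 × e^(−0.01703 × 68.6)
  = 98.71 × 0.3109 = 30.69 mg/L
(30.69 mg/L = 30.69 mcg/mL)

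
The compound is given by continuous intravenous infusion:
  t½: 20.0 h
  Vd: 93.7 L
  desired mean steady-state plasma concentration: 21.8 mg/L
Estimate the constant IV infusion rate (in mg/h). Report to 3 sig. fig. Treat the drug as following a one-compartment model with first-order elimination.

70.8 mg/h

k = ln2 / t½ = 0.693147 / 20.0 = 0.03466 h⁻¹
CL = k × Vd = 0.03466 × 93.7 = 3.248 L/h
At steady state, infusion rate R₀ = Css × CL = 21.8 × 3.248 = 70.81 mg/h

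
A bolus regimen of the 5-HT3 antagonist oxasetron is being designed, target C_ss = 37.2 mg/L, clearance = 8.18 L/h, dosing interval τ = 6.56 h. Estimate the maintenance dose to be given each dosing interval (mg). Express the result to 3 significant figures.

At steady state, Dose/τ = Css × CL.
Dose = Css × CL × τ = 37.2 × 8.180 × 6.56 = 1996 mg

2000 mg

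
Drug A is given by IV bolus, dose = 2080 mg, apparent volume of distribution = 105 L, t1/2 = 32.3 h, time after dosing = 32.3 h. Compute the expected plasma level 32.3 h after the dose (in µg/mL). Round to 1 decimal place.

9.9 µg/mL

C₀ = Dose / Vd = 2080 / 105 = 19.81 mg/L
k = ln2 / t½ = 0.693147 / 32.3 = 0.02146 h⁻¹
C = C₀ · e^(−k·t) = 19.81 × e^(−0.02146 × 32.3)
  = 19.81 × 0.5000 = 9.905 mg/L
(9.905 mg/L = 9.905 µg/mL)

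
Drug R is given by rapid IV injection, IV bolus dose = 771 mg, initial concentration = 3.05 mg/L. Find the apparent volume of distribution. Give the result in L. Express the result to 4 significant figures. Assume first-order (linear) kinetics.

252.8 L

Vd = Dose / C₀ = 771.0 / 3.05 = 252.8 L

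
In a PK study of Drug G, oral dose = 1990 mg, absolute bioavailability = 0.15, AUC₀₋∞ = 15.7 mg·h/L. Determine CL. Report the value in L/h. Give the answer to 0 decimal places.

CL = F·Dose / AUC = 0.15 × 1990 / 15.7 = 19.01 L/h

19 L/h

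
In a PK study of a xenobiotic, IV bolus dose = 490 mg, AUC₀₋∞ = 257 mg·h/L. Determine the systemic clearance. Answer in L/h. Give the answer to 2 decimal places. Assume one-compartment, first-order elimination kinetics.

CL = Dose / AUC = 490 / 257 = 1.907 L/h

1.91 L/h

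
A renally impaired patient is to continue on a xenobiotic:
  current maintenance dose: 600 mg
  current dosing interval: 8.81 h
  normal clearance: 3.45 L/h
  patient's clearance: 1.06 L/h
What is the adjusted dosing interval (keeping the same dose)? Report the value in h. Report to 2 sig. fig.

29 h

To keep the same average steady-state level, dosing rate must scale with clearance.
CL ratio = 1.06 / 3.45 = 0.3072
New interval (same dose) = 8.81 / 0.3072 = 28.68 h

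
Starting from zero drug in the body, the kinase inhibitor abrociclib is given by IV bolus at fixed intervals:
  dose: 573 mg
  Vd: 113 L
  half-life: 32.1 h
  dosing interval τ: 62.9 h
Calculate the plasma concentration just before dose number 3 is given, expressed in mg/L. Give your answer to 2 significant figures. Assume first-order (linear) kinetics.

1.6 mg/L

C₀ per dose = Dose / Vd = 573 / 113 = 5.071 mg/L
k = ln2 / t½ = 0.693147 / 32.1 = 0.02159 h⁻¹
Fraction remaining after one interval: r = e^(−kτ) = e^(−0.02159 × 62.9) = 0.2572
Before dose 3, 2 doses have been given (aged 1τ, 2τ).
C_trough = C₀ × (r + r²) = 5.071 × (0.2572 + 0.06615) = 1.640 mg/L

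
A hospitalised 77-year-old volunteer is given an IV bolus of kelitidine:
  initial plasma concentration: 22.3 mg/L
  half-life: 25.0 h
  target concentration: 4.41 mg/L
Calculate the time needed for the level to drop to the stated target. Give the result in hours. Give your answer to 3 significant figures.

58.5 h

k = ln2 / t½ = 0.693147 / 25.0 = 0.02773 h⁻¹
t = ln(C₀ / C) / k = ln(22.30 / 4.41) / 0.02773
  = ln(5.057) / 0.02773 = 1.621 / 0.02773 = 58.46 h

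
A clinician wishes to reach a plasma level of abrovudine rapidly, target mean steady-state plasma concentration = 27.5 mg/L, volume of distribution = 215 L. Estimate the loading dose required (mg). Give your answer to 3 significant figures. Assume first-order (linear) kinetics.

5910 mg

LD = Css × Vd = 27.5 × 215 = 5913 mg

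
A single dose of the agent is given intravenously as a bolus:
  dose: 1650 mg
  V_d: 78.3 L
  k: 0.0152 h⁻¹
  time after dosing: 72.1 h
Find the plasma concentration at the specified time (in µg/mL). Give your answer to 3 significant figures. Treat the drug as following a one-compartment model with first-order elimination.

7.04 µg/mL

C₀ = Dose / Vd = 1650 / 78.3 = 21.07 mg/L
C = C₀ · e^(−k·t) = 21.07 × e^(−0.01520 × 72.1)
  = 21.07 × 0.3342 = 7.042 mg/L
(7.042 mg/L = 7.042 µg/mL)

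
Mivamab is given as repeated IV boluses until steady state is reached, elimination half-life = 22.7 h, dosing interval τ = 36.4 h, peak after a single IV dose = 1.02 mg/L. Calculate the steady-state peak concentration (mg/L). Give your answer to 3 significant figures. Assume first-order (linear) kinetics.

1.52 mg/L

k = ln2 / t½ = 0.693147 / 22.7 = 0.03054 h⁻¹
e^(−kτ) = e^(−0.03054 × 36.4) = 0.3290
Accumulation ratio R = 1 / (1 − e^(−kτ)) = 1 / (1 − 0.3290) = 1.490
Steady-state peak = C₀ × R = 1.02 × 1.490 = 1.520 mg/L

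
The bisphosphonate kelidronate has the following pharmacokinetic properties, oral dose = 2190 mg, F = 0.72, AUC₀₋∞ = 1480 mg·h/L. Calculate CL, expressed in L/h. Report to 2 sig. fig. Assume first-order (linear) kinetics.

1.1 L/h

CL = F·Dose / AUC = 0.72 × 2190 / 1480 = 1.065 L/h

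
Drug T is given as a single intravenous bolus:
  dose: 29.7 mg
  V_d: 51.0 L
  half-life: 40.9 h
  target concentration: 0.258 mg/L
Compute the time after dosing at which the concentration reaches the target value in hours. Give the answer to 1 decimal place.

C₀ = Dose / Vd = 29.70 / 51.0 = 0.5824 mg/L
k = ln2 / t½ = 0.693147 / 40.9 = 0.01695 h⁻¹
t = ln(C₀ / C) / k = ln(0.5824 / 0.258) / 0.01695
  = ln(2.257) / 0.01695 = 0.8140 / 0.01695 = 48.02 h

48.0 h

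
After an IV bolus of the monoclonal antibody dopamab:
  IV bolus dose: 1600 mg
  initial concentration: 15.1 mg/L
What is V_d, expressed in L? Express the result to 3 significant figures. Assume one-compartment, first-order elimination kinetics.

106 L

Vd = Dose / C₀ = 1600 / 15.1 = 106.0 L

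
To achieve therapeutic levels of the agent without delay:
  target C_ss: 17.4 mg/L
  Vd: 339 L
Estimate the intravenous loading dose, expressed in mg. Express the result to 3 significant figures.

5900 mg

LD = Css × Vd = 17.4 × 339 = 5899 mg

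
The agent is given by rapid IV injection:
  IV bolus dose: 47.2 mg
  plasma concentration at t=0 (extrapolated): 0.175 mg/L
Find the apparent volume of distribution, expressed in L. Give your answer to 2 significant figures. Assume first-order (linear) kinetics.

270 L

Vd = Dose / C₀ = 47.20 / 0.175 = 269.7 L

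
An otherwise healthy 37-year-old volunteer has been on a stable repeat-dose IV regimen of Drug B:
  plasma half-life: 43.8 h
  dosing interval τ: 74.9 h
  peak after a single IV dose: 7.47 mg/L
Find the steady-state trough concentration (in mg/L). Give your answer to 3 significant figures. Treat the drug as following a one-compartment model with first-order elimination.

3.29 mg/L

k = ln2 / t½ = 0.693147 / 43.8 = 0.01583 h⁻¹
e^(−kτ) = e^(−0.01583 × 74.9) = 0.3055
Accumulation ratio R = 1 / (1 − e^(−kτ)) = 1 / (1 − 0.3055) = 1.440
Steady-state trough = C₀ × R × e^(−kτ) = 7.47 × 1.440 × 0.3055 = 3.286 mg/L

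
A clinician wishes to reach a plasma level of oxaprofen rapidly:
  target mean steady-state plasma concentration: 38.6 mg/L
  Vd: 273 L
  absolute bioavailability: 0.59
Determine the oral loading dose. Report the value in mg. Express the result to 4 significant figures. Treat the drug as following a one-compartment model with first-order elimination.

LD = Css × Vd / F = 38.6 × 273 / 0.59 = 17860 mg

17860 mg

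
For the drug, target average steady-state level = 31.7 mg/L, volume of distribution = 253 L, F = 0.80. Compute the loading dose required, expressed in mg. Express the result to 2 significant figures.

LD = Css × Vd / F = 31.7 × 253 / 0.80 = 10030 mg

10000 mg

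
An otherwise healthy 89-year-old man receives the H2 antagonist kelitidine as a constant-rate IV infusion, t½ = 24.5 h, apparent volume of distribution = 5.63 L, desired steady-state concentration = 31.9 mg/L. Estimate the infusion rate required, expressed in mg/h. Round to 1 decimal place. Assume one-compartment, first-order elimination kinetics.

k = ln2 / t½ = 0.693147 / 24.5 = 0.02829 h⁻¹
CL = k × Vd = 0.02829 × 5.63 = 0.1593 L/h
At steady state, infusion rate R₀ = Css × CL = 31.9 × 0.1593 = 5.082 mg/h

5.1 mg/h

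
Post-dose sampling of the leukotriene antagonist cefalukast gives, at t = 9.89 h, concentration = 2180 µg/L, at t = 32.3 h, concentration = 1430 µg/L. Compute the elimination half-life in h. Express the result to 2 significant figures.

37 h

k = ln(C₁/C₂) / (t₂ − t₁) = ln(2180/1430) / (32.3 − 9.89)
  = 0.4217 / 22.41 = 0.01882 h⁻¹
t½ = ln2 / k = 0.693147 / 0.01882 = 36.83 h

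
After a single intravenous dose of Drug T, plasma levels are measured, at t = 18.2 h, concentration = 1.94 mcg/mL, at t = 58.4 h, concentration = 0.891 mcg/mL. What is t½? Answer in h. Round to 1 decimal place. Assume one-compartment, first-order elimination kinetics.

35.8 h

k = ln(C₁/C₂) / (t₂ − t₁) = ln(1.94/0.891) / (58.4 − 18.2)
  = 0.7781 / 40.20 = 0.01936 h⁻¹
t½ = ln2 / k = 0.693147 / 0.01936 = 35.80 h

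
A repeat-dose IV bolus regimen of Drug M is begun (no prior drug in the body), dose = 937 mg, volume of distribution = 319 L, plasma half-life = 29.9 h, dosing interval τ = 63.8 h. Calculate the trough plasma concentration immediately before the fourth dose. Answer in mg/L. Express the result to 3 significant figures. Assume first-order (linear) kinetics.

C₀ per dose = Dose / Vd = 937 / 319 = 2.937 mg/L
k = ln2 / t½ = 0.693147 / 29.9 = 0.02318 h⁻¹
Fraction remaining after one interval: r = e^(−kτ) = e^(−0.02318 × 63.8) = 0.2279
Before dose 4, 3 doses have been given (aged 1τ, 2τ, 3τ).
C_trough = C₀ × (r + r² + … + r^3) = C₀ × r(1−r^3)/(1−r)
        = 2.937 × 0.2279 × (1 − 0.01184) / (1 − 0.2279) = 0.8566 mg/L

0.857 mg/L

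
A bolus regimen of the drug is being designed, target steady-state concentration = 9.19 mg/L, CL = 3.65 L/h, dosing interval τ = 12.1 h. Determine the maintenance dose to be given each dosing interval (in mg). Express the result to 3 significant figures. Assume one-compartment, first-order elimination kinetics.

406 mg

At steady state, Dose/τ = Css × CL.
Dose = Css × CL × τ = 9.19 × 3.650 × 12.1 = 405.9 mg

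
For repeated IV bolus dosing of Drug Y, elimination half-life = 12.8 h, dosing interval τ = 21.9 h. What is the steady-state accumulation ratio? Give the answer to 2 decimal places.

k = ln2 / t½ = 0.693147 / 12.8 = 0.05415 h⁻¹
e^(−kτ) = e^(−0.05415 × 21.9) = 0.3055
Accumulation ratio R = 1 / (1 − e^(−kτ)) = 1 / (1 − 0.3055) = 1.440

1.44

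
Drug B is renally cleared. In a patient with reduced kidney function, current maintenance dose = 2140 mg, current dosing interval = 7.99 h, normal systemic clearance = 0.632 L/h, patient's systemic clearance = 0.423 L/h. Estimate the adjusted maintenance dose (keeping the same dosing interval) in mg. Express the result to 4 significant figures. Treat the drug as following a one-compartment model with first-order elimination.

1432 mg

To keep the same average steady-state level, dosing rate must scale with clearance.
CL ratio = 0.423 / 0.632 = 0.6693
New dose (same interval) = 2140 × 0.6693 = 1432 mg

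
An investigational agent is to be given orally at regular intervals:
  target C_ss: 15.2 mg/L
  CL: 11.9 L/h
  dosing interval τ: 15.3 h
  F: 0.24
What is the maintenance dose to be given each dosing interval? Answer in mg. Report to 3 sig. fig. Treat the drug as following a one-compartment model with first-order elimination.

At steady state, F × (Dose/τ) = Css × CL.
Dose = Css × CL × τ / F = 15.2 × 11.90 × 15.3 / 0.24 = 11530 mg

11500 mg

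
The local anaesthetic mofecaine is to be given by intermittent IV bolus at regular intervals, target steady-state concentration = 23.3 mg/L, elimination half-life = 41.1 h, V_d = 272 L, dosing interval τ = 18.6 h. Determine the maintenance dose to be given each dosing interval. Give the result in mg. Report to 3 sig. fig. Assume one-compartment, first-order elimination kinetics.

1990 mg

k = ln2 / t½ = 0.693147 / 41.1 = 0.01686 h⁻¹
CL = k × Vd = 0.01686 × 272 = 4.586 L/h
At steady state, Dose/τ = Css × CL.
Dose = Css × CL × τ = 23.3 × 4.586 × 18.6 = 1987 mg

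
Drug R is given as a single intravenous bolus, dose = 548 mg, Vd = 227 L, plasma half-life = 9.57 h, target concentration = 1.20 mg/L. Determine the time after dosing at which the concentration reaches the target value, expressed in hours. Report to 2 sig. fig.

C₀ = Dose / Vd = 548.0 / 227 = 2.414 mg/L
k = ln2 / t½ = 0.693147 / 9.57 = 0.07243 h⁻¹
t = ln(C₀ / C) / k = ln(2.414 / 1.20) / 0.07243
  = ln(2.012) / 0.07243 = 0.6991 / 0.07243 = 9.652 h

9.7 h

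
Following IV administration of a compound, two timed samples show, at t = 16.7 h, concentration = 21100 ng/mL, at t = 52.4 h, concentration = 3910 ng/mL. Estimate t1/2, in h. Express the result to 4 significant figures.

k = ln(C₁/C₂) / (t₂ − t₁) = ln(21100/3910) / (52.4 − 16.7)
  = 1.686 / 35.70 = 0.04723 h⁻¹
t½ = ln2 / k = 0.693147 / 0.04723 = 14.68 h

14.68 h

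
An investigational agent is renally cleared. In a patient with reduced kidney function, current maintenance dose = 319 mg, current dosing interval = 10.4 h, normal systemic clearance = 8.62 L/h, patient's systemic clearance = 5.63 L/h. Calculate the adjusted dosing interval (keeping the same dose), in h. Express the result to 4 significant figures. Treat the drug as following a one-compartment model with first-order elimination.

15.92 h

To keep the same average steady-state level, dosing rate must scale with clearance.
CL ratio = 5.63 / 8.62 = 0.6531
New interval (same dose) = 10.4 / 0.6531 = 15.92 h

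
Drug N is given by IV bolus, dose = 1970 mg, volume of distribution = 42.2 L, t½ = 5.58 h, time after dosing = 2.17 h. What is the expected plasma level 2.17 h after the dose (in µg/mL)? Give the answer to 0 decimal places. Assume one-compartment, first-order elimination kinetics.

36 µg/mL

C₀ = Dose / Vd = 1970 / 42.2 = 46.68 mg/L
k = ln2 / t½ = 0.693147 / 5.58 = 0.1242 h⁻¹
C = C₀ · e^(−k·t) = 46.68 × e^(−0.1242 × 2.17)
  = 46.68 × 0.7638 = 35.65 mg/L
(35.65 mg/L = 35.65 µg/mL)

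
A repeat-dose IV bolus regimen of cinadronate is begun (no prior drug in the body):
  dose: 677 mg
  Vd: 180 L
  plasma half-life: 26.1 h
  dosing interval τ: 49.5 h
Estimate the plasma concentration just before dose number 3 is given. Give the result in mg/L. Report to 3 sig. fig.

C₀ per dose = Dose / Vd = 677 / 180 = 3.761 mg/L
k = ln2 / t½ = 0.693147 / 26.1 = 0.02656 h⁻¹
Fraction remaining after one interval: r = e^(−kτ) = e^(−0.02656 × 49.5) = 0.2685
Before dose 3, 2 doses have been given (aged 1τ, 2τ).
C_trough = C₀ × (r + r²) = 3.761 × (0.2685 + 0.07209) = 1.281 mg/L

1.28 mg/L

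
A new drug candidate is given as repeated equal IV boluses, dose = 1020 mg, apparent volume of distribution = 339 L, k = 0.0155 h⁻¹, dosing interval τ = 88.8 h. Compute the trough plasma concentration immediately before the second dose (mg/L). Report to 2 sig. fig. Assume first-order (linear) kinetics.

0.76 mg/L

C₀ per dose = Dose / Vd = 1020 / 339 = 3.009 mg/L
Fraction remaining after one interval: r = e^(−kτ) = e^(−0.01550 × 88.8) = 0.2525
Before dose 2, 1 dose has been given (aged 1τ).
C_trough = C₀ × r = 3.009 × 0.2525 = 0.7598 mg/L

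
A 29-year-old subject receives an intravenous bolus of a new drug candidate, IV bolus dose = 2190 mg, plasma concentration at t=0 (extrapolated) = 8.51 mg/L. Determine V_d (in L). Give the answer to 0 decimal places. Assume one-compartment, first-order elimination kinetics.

Vd = Dose / C₀ = 2190 / 8.51 = 257.3 L

257 L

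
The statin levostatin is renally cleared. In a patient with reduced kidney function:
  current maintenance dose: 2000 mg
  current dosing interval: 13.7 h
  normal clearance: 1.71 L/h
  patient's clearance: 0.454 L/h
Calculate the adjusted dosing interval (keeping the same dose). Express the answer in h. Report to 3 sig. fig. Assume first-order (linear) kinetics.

To keep the same average steady-state level, dosing rate must scale with clearance.
CL ratio = 0.454 / 1.71 = 0.2655
New interval (same dose) = 13.7 / 0.2655 = 51.60 h

51.6 h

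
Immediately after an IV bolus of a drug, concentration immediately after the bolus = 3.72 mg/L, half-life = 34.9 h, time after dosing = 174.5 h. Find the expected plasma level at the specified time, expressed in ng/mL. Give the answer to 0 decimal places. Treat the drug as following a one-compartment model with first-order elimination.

k = ln2 / t½ = 0.693147 / 34.9 = 0.01986 h⁻¹
t / t½ = 174.5 / 34.9 = 5 half-lives
C = C₀ × (1/2)^5 = 3.720 × 0.03125 = 0.1163 mg/L
Convert: 0.1163 mg/L × 1000 = 116.3 ng/mL

116 ng/mL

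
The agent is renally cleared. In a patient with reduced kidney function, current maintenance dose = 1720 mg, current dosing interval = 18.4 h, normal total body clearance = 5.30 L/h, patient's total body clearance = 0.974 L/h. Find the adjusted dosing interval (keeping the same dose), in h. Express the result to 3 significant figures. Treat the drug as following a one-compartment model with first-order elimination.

100 h

To keep the same average steady-state level, dosing rate must scale with clearance.
CL ratio = 0.974 / 5.30 = 0.1838
New interval (same dose) = 18.4 / 0.1838 = 100.1 h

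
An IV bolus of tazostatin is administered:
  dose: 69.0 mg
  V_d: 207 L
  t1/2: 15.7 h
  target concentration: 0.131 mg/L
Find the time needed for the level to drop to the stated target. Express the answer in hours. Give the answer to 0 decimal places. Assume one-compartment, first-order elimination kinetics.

C₀ = Dose / Vd = 69.00 / 207 = 0.3333 mg/L
k = ln2 / t½ = 0.693147 / 15.7 = 0.04415 h⁻¹
t = ln(C₀ / C) / k = ln(0.3333 / 0.131) / 0.04415
  = ln(2.544) / 0.04415 = 0.9337 / 0.04415 = 21.15 h

21 h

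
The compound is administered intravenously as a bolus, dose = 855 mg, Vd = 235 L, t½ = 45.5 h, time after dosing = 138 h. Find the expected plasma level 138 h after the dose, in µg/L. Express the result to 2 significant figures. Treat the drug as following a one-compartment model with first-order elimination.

C₀ = Dose / Vd = 855.0 / 235 = 3.638 mg/L
k = ln2 / t½ = 0.693147 / 45.5 = 0.01523 h⁻¹
C = C₀ · e^(−k·t) = 3.638 × e^(−0.01523 × 138)
  = 3.638 × 0.1222 = 0.4446 mg/L
Convert: 0.4446 mg/L × 1000 = 444.6 µg/L

440 µg/L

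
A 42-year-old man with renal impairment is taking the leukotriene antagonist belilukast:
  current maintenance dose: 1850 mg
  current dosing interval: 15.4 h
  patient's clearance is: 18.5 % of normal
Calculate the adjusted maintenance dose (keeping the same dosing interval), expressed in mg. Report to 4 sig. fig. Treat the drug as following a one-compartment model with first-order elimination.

To keep the same average steady-state level, dosing rate must scale with clearance.
CL ratio = 18.5 / 100 = 0.1850
New dose (same interval) = 1850 × 0.1850 = 342.3 mg

342.3 mg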